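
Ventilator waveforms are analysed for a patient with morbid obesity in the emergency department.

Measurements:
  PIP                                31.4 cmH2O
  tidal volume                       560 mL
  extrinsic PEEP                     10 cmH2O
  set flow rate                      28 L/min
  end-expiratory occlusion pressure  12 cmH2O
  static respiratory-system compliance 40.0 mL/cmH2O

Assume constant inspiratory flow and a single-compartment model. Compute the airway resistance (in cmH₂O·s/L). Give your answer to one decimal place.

11.6

Flow: 28 L/min ÷ 60 = 0.4667 L/s.
Total PEEP = 12 cmH2O (set 10 + intrinsic 2); this is the baseline alveolar pressure.
Equation of motion (constant flow): PIP = Vt/C + R·V̇ + PEEP.
R·V̇ = PIP − Vt/C − PEEP = 31.4 − 560/40.0 − 12 = 31.4 − 14.0 − 12 = 5.4 cmH2O.
R = 5.4 / 0.4667 = 11.571 cmH2O·s/L.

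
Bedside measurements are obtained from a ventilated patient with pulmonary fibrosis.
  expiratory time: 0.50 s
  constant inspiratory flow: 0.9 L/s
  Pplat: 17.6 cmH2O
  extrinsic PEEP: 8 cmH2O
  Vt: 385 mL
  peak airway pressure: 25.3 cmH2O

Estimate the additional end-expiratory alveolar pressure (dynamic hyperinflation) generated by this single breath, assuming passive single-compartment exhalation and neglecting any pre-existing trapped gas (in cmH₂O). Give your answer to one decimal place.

2.2

R = (PIP − Pplat)/V̇ = (25.3 − 17.6) / 0.9 = 7.7/0.9 = 8.556 cmH2O·s/L.
C = Vt/(Pplat − PEEP) = 385.0 / (17.6 − 8) = 385.0/9.6 = 40.104 mL/cmH2O.
τ = R × C = 8.556 × 0.0401 L/cmH2O = 0.3431 s.
Fraction remaining = e^(−Te/τ) = e^(−0.50/0.3431) = 0.2329; trapped volume = 385.0 × 0.2329 = 89.667 mL.
Additional alveolar pressure from trapping ≈ V_trapped / C = 89.667 / 40.104 = 2.236 cmH2O.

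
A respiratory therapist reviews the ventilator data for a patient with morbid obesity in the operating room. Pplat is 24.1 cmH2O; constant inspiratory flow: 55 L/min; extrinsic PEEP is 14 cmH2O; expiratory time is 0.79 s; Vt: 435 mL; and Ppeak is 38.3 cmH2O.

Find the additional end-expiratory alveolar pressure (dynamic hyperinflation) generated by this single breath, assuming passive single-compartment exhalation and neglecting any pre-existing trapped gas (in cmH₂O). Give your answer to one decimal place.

3.1

Flow: 55 L/min ÷ 60 = 0.9167 L/s.
R = (PIP − Pplat)/V̇ = (38.3 − 24.1) / 0.9167 = 14.2/0.9167 = 15.49 cmH2O·s/L.
C = Vt/(Pplat − PEEP) = 435.0 / (24.1 − 14) = 435.0/10.1 = 43.069 mL/cmH2O.
τ = R × C = 15.49 × 0.04307 L/cmH2O = 0.6672 s.
Fraction remaining = e^(−Te/τ) = e^(−0.79/0.6672) = 0.306; trapped volume = 435.0 × 0.306 = 133.11 mL.
Additional alveolar pressure from trapping ≈ V_trapped / C = 133.11 / 43.069 = 3.091 cmH2O.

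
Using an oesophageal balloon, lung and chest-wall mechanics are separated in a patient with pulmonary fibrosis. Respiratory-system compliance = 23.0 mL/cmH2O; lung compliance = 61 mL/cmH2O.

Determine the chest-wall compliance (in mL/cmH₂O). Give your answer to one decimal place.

1/Ccw = 1/Crs − 1/CL.
1/Ccw = 1/23.0 − 1/61 = 0.02708.
Ccw = 36.928 mL/cmH2O.

36.9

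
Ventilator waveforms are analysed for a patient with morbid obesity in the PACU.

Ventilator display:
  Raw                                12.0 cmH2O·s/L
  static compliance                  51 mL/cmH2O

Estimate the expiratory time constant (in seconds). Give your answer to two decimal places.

τ = R × C = 12.0 × 51 mL/cmH2O = 12.0 × 0.051 L/cmH2O = 0.612 s.

0.61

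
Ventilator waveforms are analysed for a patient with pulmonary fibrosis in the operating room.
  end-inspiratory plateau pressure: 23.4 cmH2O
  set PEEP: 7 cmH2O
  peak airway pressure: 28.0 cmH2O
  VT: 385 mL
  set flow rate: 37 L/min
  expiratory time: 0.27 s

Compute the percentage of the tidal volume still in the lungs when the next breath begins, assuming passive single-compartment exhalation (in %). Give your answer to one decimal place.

21.4

Flow: 37 L/min ÷ 60 = 0.6167 L/s.
R = (PIP − Pplat)/V̇ = (28.0 − 23.4) / 0.6167 = 4.6/0.6167 = 7.459 cmH2O·s/L.
C = Vt/(Pplat − PEEP) = 385.0 / (23.4 − 7) = 385.0/16.4 = 23.476 mL/cmH2O.
τ = R × C = 7.459 × 0.02348 L/cmH2O = 0.1751 s.
Fraction remaining at end-expiration = e^(−Te/τ) = e^(−0.27/0.1751) = 0.214 → 21.4%.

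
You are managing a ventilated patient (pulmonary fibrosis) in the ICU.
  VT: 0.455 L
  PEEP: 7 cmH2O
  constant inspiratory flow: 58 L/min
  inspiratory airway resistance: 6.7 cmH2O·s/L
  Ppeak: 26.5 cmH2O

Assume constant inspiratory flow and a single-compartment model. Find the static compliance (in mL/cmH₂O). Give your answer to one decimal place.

Flow: 58 L/min ÷ 60 = 0.9667 L/s.
Equation of motion (constant flow): PIP = Vt/C + R·V̇ + PEEP.
Vt/C = PIP − R·V̇ − PEEP = 26.5 − 6.7×0.9667 − 7 = 26.5 − 6.477 − 7 = 13.023 cmH2O.
C = Vt / 13.023 = 455 / 13.023 = 34.938 mL/cmH2O.

34.9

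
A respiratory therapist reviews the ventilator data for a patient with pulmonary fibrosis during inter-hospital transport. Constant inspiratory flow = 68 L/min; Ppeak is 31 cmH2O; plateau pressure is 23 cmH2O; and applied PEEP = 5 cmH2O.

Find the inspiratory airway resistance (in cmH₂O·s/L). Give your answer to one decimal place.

Flow: 68 L/min ÷ 60 = 1.1333 L/s.
Raw = (PIP − Pplat) / flow = (31 − 23) / 1.1333 = 8.0 / 1.1333 = 7.059 cmH2O·s/L.

7.1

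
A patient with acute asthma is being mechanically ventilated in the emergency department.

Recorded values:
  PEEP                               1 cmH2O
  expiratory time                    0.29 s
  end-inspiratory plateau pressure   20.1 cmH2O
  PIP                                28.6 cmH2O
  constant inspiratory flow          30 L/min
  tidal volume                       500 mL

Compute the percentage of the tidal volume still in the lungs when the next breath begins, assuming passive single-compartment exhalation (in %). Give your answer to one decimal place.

52.1

Flow: 30 L/min ÷ 60 = 0.5 L/s.
R = (PIP − Pplat)/V̇ = (28.6 − 20.1) / 0.5 = 8.5/0.5 = 17.0 cmH2O·s/L.
C = Vt/(Pplat − PEEP) = 500.0 / (20.1 − 1) = 500.0/19.1 = 26.178 mL/cmH2O.
τ = R × C = 17.0 × 0.02618 L/cmH2O = 0.4451 s.
Fraction remaining at end-expiration = e^(−Te/τ) = e^(−0.29/0.4451) = 0.5212 → 52.12%.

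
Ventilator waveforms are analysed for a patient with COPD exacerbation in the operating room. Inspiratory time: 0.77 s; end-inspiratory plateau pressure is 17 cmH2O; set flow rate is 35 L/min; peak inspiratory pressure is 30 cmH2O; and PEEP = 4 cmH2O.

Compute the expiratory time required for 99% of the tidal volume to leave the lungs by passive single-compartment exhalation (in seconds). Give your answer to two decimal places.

3.55

Flow: 35 L/min ÷ 60 = 0.5833 L/s.
Vt = flow × Ti = 0.5833 L/s × 0.77 s × 1000 mL/L = 449.14 mL.
R = (PIP − Pplat)/V̇ = (30 − 17) / 0.5833 = 13.0/0.5833 = 22.287 cmH2O·s/L.
C = Vt/(Pplat − PEEP) = 449.14 / (17 − 4) = 449.14/13.0 = 34.549 mL/cmH2O.
τ = R × C = 22.287 × 0.03455 L/cmH2O = 0.77 s.
t = −τ·ln(1 − 0.99) = −0.77·ln(0.01) = 3.546 s.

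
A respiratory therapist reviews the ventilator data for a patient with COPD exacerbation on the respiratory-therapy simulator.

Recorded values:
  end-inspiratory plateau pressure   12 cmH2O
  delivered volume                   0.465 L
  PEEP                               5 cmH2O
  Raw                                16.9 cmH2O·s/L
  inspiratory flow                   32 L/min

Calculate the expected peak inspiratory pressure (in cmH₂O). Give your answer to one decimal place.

21.0

Flow: 32 L/min ÷ 60 = 0.5333 L/s.
PIP = Pplat + Raw × flow = 12 + 16.9 × 0.5333 = 12 + 9.013 = 21.013 cmH2O.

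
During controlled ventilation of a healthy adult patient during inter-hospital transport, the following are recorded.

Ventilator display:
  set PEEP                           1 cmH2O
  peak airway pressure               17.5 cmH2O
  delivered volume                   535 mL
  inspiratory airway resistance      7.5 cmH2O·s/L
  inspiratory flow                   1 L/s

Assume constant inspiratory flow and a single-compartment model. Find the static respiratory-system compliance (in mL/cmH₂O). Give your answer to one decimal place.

Equation of motion (constant flow): PIP = Vt/C + R·V̇ + PEEP.
Vt/C = PIP − R·V̇ − PEEP = 17.5 − 7.5×1 − 1 = 17.5 − 7.5 − 1 = 9.0 cmH2O.
C = Vt / 9.0 = 535 / 9.0 = 59.444 mL/cmH2O.

59.4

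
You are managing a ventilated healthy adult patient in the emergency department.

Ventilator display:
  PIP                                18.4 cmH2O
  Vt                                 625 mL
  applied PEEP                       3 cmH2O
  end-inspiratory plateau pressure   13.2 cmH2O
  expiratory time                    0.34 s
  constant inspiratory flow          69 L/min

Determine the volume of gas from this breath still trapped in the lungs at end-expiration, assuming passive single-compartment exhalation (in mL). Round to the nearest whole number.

183

Flow: 69 L/min ÷ 60 = 1.15 L/s.
R = (PIP − Pplat)/V̇ = (18.4 − 13.2) / 1.15 = 5.2/1.15 = 4.522 cmH2O·s/L.
C = Vt/(Pplat − PEEP) = 625.0 / (13.2 − 3) = 625.0/10.2 = 61.275 mL/cmH2O.
τ = R × C = 4.522 × 0.06128 L/cmH2O = 0.2771 s.
Fraction remaining = e^(−Te/τ) = e^(−0.34/0.2771) = 0.2932.
Trapped volume = 625.0 × 0.2932 = 183.25 mL.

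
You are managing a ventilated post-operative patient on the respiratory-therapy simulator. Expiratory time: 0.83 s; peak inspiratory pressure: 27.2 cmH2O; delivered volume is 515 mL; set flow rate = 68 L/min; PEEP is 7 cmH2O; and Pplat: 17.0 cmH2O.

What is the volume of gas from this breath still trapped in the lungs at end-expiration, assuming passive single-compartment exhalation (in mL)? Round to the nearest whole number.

86

Flow: 68 L/min ÷ 60 = 1.1333 L/s.
R = (PIP − Pplat)/V̇ = (27.2 − 17.0) / 1.1333 = 10.2/1.1333 = 9.0 cmH2O·s/L.
C = Vt/(Pplat − PEEP) = 515.0 / (17.0 − 7) = 515.0/10.0 = 51.5 mL/cmH2O.
τ = R × C = 9.0 × 0.0515 L/cmH2O = 0.4635 s.
Fraction remaining = e^(−Te/τ) = e^(−0.83/0.4635) = 0.1668.
Trapped volume = 515.0 × 0.1668 = 85.902 mL.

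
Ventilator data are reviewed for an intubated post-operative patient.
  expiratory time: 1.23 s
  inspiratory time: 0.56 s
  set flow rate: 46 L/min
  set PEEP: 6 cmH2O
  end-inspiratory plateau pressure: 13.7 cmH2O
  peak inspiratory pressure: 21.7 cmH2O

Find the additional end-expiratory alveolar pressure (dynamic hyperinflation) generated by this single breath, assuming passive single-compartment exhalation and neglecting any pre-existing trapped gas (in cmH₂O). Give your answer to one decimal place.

0.9

Flow: 46 L/min ÷ 60 = 0.7667 L/s.
Vt = flow × Ti = 0.7667 L/s × 0.56 s × 1000 mL/L = 429.35 mL.
R = (PIP − Pplat)/V̇ = (21.7 − 13.7) / 0.7667 = 8.0/0.7667 = 10.434 cmH2O·s/L.
C = Vt/(Pplat − PEEP) = 429.35 / (13.7 − 6) = 429.35/7.7 = 55.76 mL/cmH2O.
τ = R × C = 10.434 × 0.05576 L/cmH2O = 0.5818 s.
Fraction remaining = e^(−Te/τ) = e^(−1.23/0.5818) = 0.1207; trapped volume = 429.35 × 0.1207 = 51.823 mL.
Additional alveolar pressure from trapping ≈ V_trapped / C = 51.823 / 55.76 = 0.9294 cmH2O.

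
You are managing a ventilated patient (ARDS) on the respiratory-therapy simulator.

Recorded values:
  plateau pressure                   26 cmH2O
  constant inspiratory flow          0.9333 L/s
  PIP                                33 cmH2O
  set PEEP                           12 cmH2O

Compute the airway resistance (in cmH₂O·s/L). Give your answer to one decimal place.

Raw = (PIP − Pplat) / flow = (33 − 26) / 0.9333 = 7.0 / 0.9333 = 7.5 cmH2O·s/L.

7.5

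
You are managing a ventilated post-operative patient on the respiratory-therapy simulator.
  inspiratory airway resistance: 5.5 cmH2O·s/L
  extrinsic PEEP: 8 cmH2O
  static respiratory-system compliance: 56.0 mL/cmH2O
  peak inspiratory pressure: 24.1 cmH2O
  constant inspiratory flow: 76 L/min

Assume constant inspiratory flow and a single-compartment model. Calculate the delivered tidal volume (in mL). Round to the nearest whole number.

511

Flow: 76 L/min ÷ 60 = 1.2667 L/s.
Equation of motion (constant flow): PIP = Vt/C + R·V̇ + PEEP.
Vt/C = PIP − R·V̇ − PEEP = 24.1 − 6.967 − 8 = 9.133 cmH2O.
Vt = C × 9.133 = 56.0 × 9.133 = 511.45 mL.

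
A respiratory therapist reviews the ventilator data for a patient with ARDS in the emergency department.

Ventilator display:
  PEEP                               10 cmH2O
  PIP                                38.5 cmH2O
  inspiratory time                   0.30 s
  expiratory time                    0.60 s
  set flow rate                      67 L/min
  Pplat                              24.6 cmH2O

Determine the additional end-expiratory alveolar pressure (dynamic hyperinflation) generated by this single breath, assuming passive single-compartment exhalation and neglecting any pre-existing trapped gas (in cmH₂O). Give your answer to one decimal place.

1.8

Flow: 67 L/min ÷ 60 = 1.1167 L/s.
Vt = flow × Ti = 1.1167 L/s × 0.30 s × 1000 mL/L = 335.01 mL.
R = (PIP − Pplat)/V̇ = (38.5 − 24.6) / 1.1167 = 13.9/1.1167 = 12.447 cmH2O·s/L.
C = Vt/(Pplat − PEEP) = 335.01 / (24.6 − 10) = 335.01/14.6 = 22.946 mL/cmH2O.
τ = R × C = 12.447 × 0.02295 L/cmH2O = 0.2857 s.
Fraction remaining = e^(−Te/τ) = e^(−0.60/0.2857) = 0.1224; trapped volume = 335.01 × 0.1224 = 41.005 mL.
Additional alveolar pressure from trapping ≈ V_trapped / C = 41.005 / 22.946 = 1.787 cmH2O.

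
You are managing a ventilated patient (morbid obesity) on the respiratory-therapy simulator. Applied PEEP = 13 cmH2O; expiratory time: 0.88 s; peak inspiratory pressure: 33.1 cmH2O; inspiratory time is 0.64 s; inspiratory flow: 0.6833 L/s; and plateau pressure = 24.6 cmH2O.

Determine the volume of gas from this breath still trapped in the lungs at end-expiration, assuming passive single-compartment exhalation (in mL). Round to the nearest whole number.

67

Vt = flow × Ti = 0.6833 L/s × 0.64 s × 1000 mL/L = 437.31 mL.
R = (PIP − Pplat)/V̇ = (33.1 − 24.6) / 0.6833 = 8.5/0.6833 = 12.44 cmH2O·s/L.
C = Vt/(Pplat − PEEP) = 437.31 / (24.6 − 13) = 437.31/11.6 = 37.699 mL/cmH2O.
τ = R × C = 12.44 × 0.0377 L/cmH2O = 0.469 s.
Fraction remaining = e^(−Te/τ) = e^(−0.88/0.469) = 0.1532.
Trapped volume = 437.31 × 0.1532 = 66.996 mL.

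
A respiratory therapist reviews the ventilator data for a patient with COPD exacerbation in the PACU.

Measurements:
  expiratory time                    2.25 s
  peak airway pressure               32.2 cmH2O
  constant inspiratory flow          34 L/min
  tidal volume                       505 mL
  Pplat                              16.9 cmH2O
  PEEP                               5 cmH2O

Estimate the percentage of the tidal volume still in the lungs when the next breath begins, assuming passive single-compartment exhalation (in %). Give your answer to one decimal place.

Flow: 34 L/min ÷ 60 = 0.5667 L/s.
R = (PIP − Pplat)/V̇ = (32.2 − 16.9) / 0.5667 = 15.3/0.5667 = 26.998 cmH2O·s/L.
C = Vt/(Pplat − PEEP) = 505.0 / (16.9 − 5) = 505.0/11.9 = 42.437 mL/cmH2O.
τ = R × C = 26.998 × 0.04244 L/cmH2O = 1.146 s.
Fraction remaining at end-expiration = e^(−Te/τ) = e^(−2.25/1.146) = 0.1404 → 14.04%.

14.0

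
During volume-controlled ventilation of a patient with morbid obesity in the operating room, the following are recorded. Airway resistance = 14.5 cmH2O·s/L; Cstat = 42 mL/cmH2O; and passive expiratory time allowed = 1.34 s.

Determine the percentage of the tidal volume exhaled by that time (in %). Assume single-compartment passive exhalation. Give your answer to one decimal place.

88.9

τ = R × C = 14.5 × 42 mL/cmH2O = 14.5 × 0.042 L/cmH2O = 0.609 s.
Passive exhalation: V(t)/V₀ = e^(−t/τ) = e^(−1.34/0.609) = 0.1108.
Fraction exhaled = 1 − 0.1108 = 0.8892 → 88.92%.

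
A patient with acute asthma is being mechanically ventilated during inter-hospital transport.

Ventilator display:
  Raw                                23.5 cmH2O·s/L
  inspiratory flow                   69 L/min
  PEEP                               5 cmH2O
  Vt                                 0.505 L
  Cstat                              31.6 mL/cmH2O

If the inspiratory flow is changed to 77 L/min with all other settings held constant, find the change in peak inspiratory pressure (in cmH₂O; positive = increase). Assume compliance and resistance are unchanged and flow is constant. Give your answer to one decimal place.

3.1

Flow: 69 L/min ÷ 60 = 1.15 L/s.
New flow: 77 L/min ÷ 60 = 1.2833 L/s.
PIP = Vt/C + R·V̇ + PEEP (constant-flow equation of motion).
Only the resistive term changes: ΔPIP = R × ΔV̇ = 23.5 × (1.2833 − 1.15) = 23.5 × 0.1333 = 3.133 cmH2O.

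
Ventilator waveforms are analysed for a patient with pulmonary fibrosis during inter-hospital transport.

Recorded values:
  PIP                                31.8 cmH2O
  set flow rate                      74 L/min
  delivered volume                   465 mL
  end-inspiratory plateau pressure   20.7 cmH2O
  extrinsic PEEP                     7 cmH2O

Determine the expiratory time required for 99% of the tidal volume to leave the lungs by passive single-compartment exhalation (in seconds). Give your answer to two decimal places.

1.41

Flow: 74 L/min ÷ 60 = 1.2333 L/s.
R = (PIP − Pplat)/V̇ = (31.8 − 20.7) / 1.2333 = 11.1/1.2333 = 9.0 cmH2O·s/L.
C = Vt/(Pplat − PEEP) = 465.0 / (20.7 − 7) = 465.0/13.7 = 33.942 mL/cmH2O.
τ = R × C = 9.0 × 0.03394 L/cmH2O = 0.3055 s.
t = −τ·ln(1 − 0.99) = −0.3055·ln(0.01) = 1.407 s.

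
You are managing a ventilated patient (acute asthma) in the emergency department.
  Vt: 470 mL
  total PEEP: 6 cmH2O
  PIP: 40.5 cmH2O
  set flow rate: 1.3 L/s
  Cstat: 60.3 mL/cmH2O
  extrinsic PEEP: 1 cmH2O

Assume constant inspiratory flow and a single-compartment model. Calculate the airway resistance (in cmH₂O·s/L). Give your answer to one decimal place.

20.5

Total PEEP = 6 cmH2O (set 1 + intrinsic 5); this is the baseline alveolar pressure.
Equation of motion (constant flow): PIP = Vt/C + R·V̇ + PEEP.
R·V̇ = PIP − Vt/C − PEEP = 40.5 − 470/60.3 − 6 = 40.5 − 7.794 − 6 = 26.706 cmH2O.
R = 26.706 / 1.3 = 20.543 cmH2O·s/L.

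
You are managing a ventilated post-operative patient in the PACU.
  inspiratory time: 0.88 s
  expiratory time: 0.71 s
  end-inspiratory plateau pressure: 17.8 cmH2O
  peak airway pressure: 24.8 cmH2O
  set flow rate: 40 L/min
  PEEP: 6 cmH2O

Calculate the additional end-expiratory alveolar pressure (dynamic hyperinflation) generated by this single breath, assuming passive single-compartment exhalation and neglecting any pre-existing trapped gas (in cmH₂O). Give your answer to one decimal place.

Flow: 40 L/min ÷ 60 = 0.6667 L/s.
Vt = flow × Ti = 0.6667 L/s × 0.88 s × 1000 mL/L = 586.7 mL.
R = (PIP − Pplat)/V̇ = (24.8 − 17.8) / 0.6667 = 7.0/0.6667 = 10.499 cmH2O·s/L.
C = Vt/(Pplat − PEEP) = 586.7 / (17.8 − 6) = 586.7/11.8 = 49.72 mL/cmH2O.
τ = R × C = 10.499 × 0.04972 L/cmH2O = 0.522 s.
Fraction remaining = e^(−Te/τ) = e^(−0.71/0.522) = 0.2566; trapped volume = 586.7 × 0.2566 = 150.55 mL.
Additional alveolar pressure from trapping ≈ V_trapped / C = 150.55 / 49.72 = 3.028 cmH2O.

3.0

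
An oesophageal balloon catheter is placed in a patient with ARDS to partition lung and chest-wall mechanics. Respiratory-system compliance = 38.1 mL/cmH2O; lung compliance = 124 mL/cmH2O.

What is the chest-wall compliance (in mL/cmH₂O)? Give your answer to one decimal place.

1/Ccw = 1/Crs − 1/CL.
1/Ccw = 1/38.1 − 1/124 = 0.01818.
Ccw = 55.006 mL/cmH2O.

55.0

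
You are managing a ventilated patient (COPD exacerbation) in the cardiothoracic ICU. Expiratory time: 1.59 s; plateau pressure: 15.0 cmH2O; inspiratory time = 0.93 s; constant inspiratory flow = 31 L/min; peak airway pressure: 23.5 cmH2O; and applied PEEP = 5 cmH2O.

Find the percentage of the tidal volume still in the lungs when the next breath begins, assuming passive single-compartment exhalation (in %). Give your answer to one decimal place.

Flow: 31 L/min ÷ 60 = 0.5167 L/s.
Vt = flow × Ti = 0.5167 L/s × 0.93 s × 1000 mL/L = 480.53 mL.
R = (PIP − Pplat)/V̇ = (23.5 − 15.0) / 0.5167 = 8.5/0.5167 = 16.451 cmH2O·s/L.
C = Vt/(Pplat − PEEP) = 480.53 / (15.0 − 5) = 480.53/10.0 = 48.053 mL/cmH2O.
τ = R × C = 16.451 × 0.04805 L/cmH2O = 0.7905 s.
Fraction remaining at end-expiration = e^(−Te/τ) = e^(−1.59/0.7905) = 0.1338 → 13.38%.

13.4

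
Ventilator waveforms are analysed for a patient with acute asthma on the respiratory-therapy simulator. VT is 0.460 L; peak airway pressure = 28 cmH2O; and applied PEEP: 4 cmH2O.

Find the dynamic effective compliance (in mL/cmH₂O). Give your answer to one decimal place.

19.2

Dynamic compliance = Vt / (PIP − PEEP) = 460 / (28 − 4) = 460 / 24.0 = 19.167 mL/cmH2O.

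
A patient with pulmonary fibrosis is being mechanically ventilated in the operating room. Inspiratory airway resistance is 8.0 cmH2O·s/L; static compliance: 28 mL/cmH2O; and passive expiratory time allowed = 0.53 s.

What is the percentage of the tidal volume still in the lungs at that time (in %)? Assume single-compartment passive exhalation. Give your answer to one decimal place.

τ = R × C = 8.0 × 28 mL/cmH2O = 8.0 × 0.028 L/cmH2O = 0.224 s.
Passive exhalation: V(t)/V₀ = e^(−t/τ) = e^(−0.53/0.224) = 0.09385.
Fraction remaining = 0.09385 → 9.385%.

9.4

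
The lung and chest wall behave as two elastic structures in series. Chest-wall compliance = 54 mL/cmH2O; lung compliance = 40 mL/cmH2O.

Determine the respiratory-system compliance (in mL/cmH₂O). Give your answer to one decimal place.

23.0

Lung and chest wall are elastances in series: 1/Crs = 1/CL + 1/Ccw.
1/Crs = 1/40 + 1/54 = 0.04352.
Crs = 22.978 mL/cmH2O.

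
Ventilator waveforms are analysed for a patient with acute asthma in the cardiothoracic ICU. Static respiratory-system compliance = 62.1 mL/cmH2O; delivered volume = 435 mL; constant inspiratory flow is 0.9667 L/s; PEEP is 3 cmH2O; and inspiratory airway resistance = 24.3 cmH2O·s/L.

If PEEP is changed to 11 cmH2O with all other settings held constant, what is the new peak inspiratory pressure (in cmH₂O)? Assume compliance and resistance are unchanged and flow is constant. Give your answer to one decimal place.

41.5

PIP = Vt/C + R·V̇ + PEEP (constant-flow equation of motion).
Only the baseline term changes: ΔPIP = ΔPEEP = 11 − 3 = 8.0 cmH2O.
Original PIP = 435/62.1 + 24.3×0.9667 + 3 = 33.496 cmH2O; new PIP = 33.496 + (8.0) = 41.496 cmH2O.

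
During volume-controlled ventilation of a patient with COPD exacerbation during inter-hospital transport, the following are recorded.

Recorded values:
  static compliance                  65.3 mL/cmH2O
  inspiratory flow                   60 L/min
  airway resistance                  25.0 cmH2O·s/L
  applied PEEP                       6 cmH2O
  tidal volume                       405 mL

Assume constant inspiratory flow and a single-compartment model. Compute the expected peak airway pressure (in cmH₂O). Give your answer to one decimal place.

37.2

Flow: 60 L/min ÷ 60 = 1 L/s.
Equation of motion (constant flow): PIP = Vt/C + R·V̇ + PEEP.
PIP = 405/65.3 + 25.0×1 + 6 = 6.202 + 25.0 + 6 = 37.202 cmH2O.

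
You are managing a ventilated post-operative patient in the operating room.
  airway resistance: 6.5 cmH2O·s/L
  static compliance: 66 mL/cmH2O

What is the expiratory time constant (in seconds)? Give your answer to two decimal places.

τ = R × C = 6.5 × 66 mL/cmH2O = 6.5 × 0.066 L/cmH2O = 0.429 s.

0.43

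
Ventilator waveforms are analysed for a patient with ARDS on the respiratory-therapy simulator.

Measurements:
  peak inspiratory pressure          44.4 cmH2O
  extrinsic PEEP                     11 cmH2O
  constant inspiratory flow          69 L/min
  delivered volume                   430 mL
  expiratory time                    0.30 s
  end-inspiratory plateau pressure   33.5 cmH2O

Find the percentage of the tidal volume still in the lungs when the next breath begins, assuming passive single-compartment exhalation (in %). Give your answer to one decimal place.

Flow: 69 L/min ÷ 60 = 1.15 L/s.
R = (PIP − Pplat)/V̇ = (44.4 − 33.5) / 1.15 = 10.9/1.15 = 9.478 cmH2O·s/L.
C = Vt/(Pplat − PEEP) = 430.0 / (33.5 − 11) = 430.0/22.5 = 19.111 mL/cmH2O.
τ = R × C = 9.478 × 0.01911 L/cmH2O = 0.1811 s.
Fraction remaining at end-expiration = e^(−Te/τ) = e^(−0.30/0.1811) = 0.1908 → 19.08%.

19.1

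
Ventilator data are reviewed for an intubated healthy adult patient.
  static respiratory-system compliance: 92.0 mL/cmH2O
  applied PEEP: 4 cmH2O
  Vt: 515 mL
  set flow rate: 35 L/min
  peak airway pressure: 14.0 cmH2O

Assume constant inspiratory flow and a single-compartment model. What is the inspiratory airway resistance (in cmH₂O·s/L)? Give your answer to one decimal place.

Flow: 35 L/min ÷ 60 = 0.5833 L/s.
Equation of motion (constant flow): PIP = Vt/C + R·V̇ + PEEP.
R·V̇ = PIP − Vt/C − PEEP = 14.0 − 515/92.0 − 4 = 14.0 − 5.598 − 4 = 4.402 cmH2O.
R = 4.402 / 0.5833 = 7.547 cmH2O·s/L.

7.5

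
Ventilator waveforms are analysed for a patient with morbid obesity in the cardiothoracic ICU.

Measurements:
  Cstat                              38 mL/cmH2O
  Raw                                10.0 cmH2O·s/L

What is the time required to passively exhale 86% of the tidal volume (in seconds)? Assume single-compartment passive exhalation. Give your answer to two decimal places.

0.75

τ = R × C = 10.0 × 38 mL/cmH2O = 10.0 × 0.038 L/cmH2O = 0.38 s.
Exhaled fraction f = 1 − e^(−t/τ) → t = −τ·ln(1 − f) = −0.38·ln(0.14) = 0.7471 s.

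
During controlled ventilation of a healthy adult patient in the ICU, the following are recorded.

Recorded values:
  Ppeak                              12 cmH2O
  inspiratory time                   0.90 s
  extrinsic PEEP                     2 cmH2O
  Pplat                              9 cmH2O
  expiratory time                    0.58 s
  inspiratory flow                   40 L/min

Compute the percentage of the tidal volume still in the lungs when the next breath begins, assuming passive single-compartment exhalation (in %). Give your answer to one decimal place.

22.2

Flow: 40 L/min ÷ 60 = 0.6667 L/s.
Vt = flow × Ti = 0.6667 L/s × 0.90 s × 1000 mL/L = 600.03 mL.
R = (PIP − Pplat)/V̇ = (12 − 9) / 0.6667 = 3.0/0.6667 = 4.5 cmH2O·s/L.
C = Vt/(Pplat − PEEP) = 600.03 / (9 − 2) = 600.03/7.0 = 85.719 mL/cmH2O.
τ = R × C = 4.5 × 0.08572 L/cmH2O = 0.3857 s.
Fraction remaining at end-expiration = e^(−Te/τ) = e^(−0.58/0.3857) = 0.2223 → 22.23%.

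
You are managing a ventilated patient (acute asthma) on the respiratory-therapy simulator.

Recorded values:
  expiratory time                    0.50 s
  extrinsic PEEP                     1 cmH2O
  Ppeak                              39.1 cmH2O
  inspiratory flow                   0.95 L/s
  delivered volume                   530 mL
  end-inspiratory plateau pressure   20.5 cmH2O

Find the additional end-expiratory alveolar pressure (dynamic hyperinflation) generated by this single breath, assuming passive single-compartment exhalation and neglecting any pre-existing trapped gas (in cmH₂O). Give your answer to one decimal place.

R = (PIP − Pplat)/V̇ = (39.1 − 20.5) / 0.95 = 18.6/0.95 = 19.579 cmH2O·s/L.
C = Vt/(Pplat − PEEP) = 530.0 / (20.5 − 1) = 530.0/19.5 = 27.179 mL/cmH2O.
τ = R × C = 19.579 × 0.02718 L/cmH2O = 0.5322 s.
Fraction remaining = e^(−Te/τ) = e^(−0.50/0.5322) = 0.3908; trapped volume = 530.0 × 0.3908 = 207.12 mL.
Additional alveolar pressure from trapping ≈ V_trapped / C = 207.12 / 27.179 = 7.621 cmH2O.

7.6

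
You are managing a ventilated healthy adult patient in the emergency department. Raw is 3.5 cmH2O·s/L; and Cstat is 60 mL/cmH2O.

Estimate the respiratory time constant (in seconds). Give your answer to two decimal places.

τ = R × C = 3.5 × 60 mL/cmH2O = 3.5 × 0.060 L/cmH2O = 0.21 s.

0.21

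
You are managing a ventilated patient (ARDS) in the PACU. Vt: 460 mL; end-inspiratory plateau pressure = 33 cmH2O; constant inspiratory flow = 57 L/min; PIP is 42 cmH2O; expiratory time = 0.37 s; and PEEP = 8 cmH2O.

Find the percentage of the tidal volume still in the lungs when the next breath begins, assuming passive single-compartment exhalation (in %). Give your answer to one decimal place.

Flow: 57 L/min ÷ 60 = 0.95 L/s.
R = (PIP − Pplat)/V̇ = (42 − 33) / 0.95 = 9.0/0.95 = 9.474 cmH2O·s/L.
C = Vt/(Pplat − PEEP) = 460.0 / (33 − 8) = 460.0/25.0 = 18.4 mL/cmH2O.
τ = R × C = 9.474 × 0.0184 L/cmH2O = 0.1743 s.
Fraction remaining at end-expiration = e^(−Te/τ) = e^(−0.37/0.1743) = 0.1197 → 11.97%.

12.0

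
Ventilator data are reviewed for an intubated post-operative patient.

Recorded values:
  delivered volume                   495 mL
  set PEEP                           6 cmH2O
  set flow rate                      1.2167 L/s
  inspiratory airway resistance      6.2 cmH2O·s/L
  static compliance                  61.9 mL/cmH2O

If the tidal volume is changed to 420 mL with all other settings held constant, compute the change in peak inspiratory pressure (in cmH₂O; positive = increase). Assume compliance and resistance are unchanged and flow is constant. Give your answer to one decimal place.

PIP = Vt/C + R·V̇ + PEEP (constant-flow equation of motion).
Only the elastic term changes: ΔPIP = ΔVt / C = (420 − 495) / 61.9 = -1.212 cmH2O.

-1.2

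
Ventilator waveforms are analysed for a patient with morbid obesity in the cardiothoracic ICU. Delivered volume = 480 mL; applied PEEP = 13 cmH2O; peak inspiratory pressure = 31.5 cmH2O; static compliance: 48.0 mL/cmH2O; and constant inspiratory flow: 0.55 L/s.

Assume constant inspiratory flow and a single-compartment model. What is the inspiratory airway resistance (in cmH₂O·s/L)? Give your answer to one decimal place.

Equation of motion (constant flow): PIP = Vt/C + R·V̇ + PEEP.
R·V̇ = PIP − Vt/C − PEEP = 31.5 − 480/48.0 − 13 = 31.5 − 10.0 − 13 = 8.5 cmH2O.
R = 8.5 / 0.55 = 15.455 cmH2O·s/L.

15.5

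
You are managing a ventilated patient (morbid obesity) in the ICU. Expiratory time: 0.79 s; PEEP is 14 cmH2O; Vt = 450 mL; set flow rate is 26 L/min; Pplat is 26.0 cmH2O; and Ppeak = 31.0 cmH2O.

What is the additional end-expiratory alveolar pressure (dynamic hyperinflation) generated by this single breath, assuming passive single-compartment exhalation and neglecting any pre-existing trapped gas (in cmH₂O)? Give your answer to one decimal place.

1.9

Flow: 26 L/min ÷ 60 = 0.4333 L/s.
R = (PIP − Pplat)/V̇ = (31.0 − 26.0) / 0.4333 = 5.0/0.4333 = 11.539 cmH2O·s/L.
C = Vt/(Pplat − PEEP) = 450.0 / (26.0 − 14) = 450.0/12.0 = 37.5 mL/cmH2O.
τ = R × C = 11.539 × 0.0375 L/cmH2O = 0.4327 s.
Fraction remaining = e^(−Te/τ) = e^(−0.79/0.4327) = 0.1611; trapped volume = 450.0 × 0.1611 = 72.495 mL.
Additional alveolar pressure from trapping ≈ V_trapped / C = 72.495 / 37.5 = 1.933 cmH2O.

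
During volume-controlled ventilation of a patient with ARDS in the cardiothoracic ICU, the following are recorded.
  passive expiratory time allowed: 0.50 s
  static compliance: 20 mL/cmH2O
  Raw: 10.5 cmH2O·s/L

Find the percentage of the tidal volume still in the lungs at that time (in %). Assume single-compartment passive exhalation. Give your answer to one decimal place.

9.2

τ = R × C = 10.5 × 20 mL/cmH2O = 10.5 × 0.020 L/cmH2O = 0.21 s.
Passive exhalation: V(t)/V₀ = e^(−t/τ) = e^(−0.50/0.21) = 0.09246.
Fraction remaining = 0.09246 → 9.246%.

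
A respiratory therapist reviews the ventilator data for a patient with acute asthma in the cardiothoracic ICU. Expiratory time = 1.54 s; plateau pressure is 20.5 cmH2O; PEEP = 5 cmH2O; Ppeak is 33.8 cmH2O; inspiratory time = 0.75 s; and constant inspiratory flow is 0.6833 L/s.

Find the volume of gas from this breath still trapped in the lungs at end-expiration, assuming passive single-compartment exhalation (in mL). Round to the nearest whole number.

47

Vt = flow × Ti = 0.6833 L/s × 0.75 s × 1000 mL/L = 512.48 mL.
R = (PIP − Pplat)/V̇ = (33.8 − 20.5) / 0.6833 = 13.3/0.6833 = 19.464 cmH2O·s/L.
C = Vt/(Pplat − PEEP) = 512.48 / (20.5 − 5) = 512.48/15.5 = 33.063 mL/cmH2O.
τ = R × C = 19.464 × 0.03306 L/cmH2O = 0.6435 s.
Fraction remaining = e^(−Te/τ) = e^(−1.54/0.6435) = 0.09134.
Trapped volume = 512.48 × 0.09134 = 46.81 mL.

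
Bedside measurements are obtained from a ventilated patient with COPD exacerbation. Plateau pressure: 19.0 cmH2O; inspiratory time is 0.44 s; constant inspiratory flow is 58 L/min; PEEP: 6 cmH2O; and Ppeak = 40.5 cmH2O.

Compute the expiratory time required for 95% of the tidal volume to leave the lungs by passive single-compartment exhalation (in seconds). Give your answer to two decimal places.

Flow: 58 L/min ÷ 60 = 0.9667 L/s.
Vt = flow × Ti = 0.9667 L/s × 0.44 s × 1000 mL/L = 425.35 mL.
R = (PIP − Pplat)/V̇ = (40.5 − 19.0) / 0.9667 = 21.5/0.9667 = 22.241 cmH2O·s/L.
C = Vt/(Pplat − PEEP) = 425.35 / (19.0 − 6) = 425.35/13.0 = 32.719 mL/cmH2O.
τ = R × C = 22.241 × 0.03272 L/cmH2O = 0.7277 s.
t = −τ·ln(1 − 0.95) = −0.7277·ln(0.05) = 2.18 s.

2.18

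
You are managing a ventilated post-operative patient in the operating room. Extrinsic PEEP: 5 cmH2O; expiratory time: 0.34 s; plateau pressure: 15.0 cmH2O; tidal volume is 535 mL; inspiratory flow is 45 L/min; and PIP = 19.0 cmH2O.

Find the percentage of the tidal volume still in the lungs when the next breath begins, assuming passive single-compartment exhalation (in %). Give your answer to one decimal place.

Flow: 45 L/min ÷ 60 = 0.75 L/s.
R = (PIP − Pplat)/V̇ = (19.0 − 15.0) / 0.75 = 4.0/0.75 = 5.333 cmH2O·s/L.
C = Vt/(Pplat − PEEP) = 535.0 / (15.0 − 5) = 535.0/10.0 = 53.5 mL/cmH2O.
τ = R × C = 5.333 × 0.0535 L/cmH2O = 0.2853 s.
Fraction remaining at end-expiration = e^(−Te/τ) = e^(−0.34/0.2853) = 0.3037 → 30.37%.

30.4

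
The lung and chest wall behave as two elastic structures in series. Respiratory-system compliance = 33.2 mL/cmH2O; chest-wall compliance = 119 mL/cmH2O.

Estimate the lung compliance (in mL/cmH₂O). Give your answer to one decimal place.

1/CL = 1/Crs − 1/Ccw.
1/CL = 1/33.2 − 1/119 = 0.02172.
CL = 46.041 mL/cmH2O.

46.0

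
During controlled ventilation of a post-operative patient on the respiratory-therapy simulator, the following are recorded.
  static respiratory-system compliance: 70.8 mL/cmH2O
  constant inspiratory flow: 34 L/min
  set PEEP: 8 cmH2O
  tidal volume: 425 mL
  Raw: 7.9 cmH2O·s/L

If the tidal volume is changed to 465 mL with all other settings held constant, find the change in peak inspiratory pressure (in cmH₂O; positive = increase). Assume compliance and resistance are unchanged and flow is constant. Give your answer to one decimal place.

PIP = Vt/C + R·V̇ + PEEP (constant-flow equation of motion).
Only the elastic term changes: ΔPIP = ΔVt / C = (465 − 425) / 70.8 = 0.565 cmH2O.

0.6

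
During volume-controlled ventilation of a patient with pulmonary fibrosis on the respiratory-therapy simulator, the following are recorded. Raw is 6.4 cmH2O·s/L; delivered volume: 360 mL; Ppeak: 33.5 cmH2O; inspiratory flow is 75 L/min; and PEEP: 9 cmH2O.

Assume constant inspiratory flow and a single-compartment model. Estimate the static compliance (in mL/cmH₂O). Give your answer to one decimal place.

Flow: 75 L/min ÷ 60 = 1.25 L/s.
Equation of motion (constant flow): PIP = Vt/C + R·V̇ + PEEP.
Vt/C = PIP − R·V̇ − PEEP = 33.5 − 6.4×1.25 − 9 = 33.5 − 8.0 − 9 = 16.5 cmH2O.
C = Vt / 16.5 = 360 / 16.5 = 21.818 mL/cmH2O.

21.8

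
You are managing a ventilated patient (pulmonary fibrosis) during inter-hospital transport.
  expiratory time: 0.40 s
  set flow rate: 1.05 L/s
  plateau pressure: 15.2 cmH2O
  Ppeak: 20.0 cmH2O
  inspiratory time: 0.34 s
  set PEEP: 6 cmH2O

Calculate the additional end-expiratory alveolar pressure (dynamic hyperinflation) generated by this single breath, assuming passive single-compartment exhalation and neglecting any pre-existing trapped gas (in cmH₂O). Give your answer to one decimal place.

1.0

Vt = flow × Ti = 1.05 L/s × 0.34 s × 1000 mL/L = 357.0 mL.
R = (PIP − Pplat)/V̇ = (20.0 − 15.2) / 1.05 = 4.8/1.05 = 4.571 cmH2O·s/L.
C = Vt/(Pplat − PEEP) = 357.0 / (15.2 − 6) = 357.0/9.2 = 38.804 mL/cmH2O.
τ = R × C = 4.571 × 0.0388 L/cmH2O = 0.1774 s.
Fraction remaining = e^(−Te/τ) = e^(−0.40/0.1774) = 0.1049; trapped volume = 357.0 × 0.1049 = 37.449 mL.
Additional alveolar pressure from trapping ≈ V_trapped / C = 37.449 / 38.804 = 0.9651 cmH2O.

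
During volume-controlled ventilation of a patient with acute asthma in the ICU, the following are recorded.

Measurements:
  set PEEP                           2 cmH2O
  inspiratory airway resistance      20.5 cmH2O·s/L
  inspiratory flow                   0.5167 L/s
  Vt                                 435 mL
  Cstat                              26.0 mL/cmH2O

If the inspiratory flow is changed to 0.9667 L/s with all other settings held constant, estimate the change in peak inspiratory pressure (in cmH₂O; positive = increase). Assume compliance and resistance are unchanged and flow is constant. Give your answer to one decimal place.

PIP = Vt/C + R·V̇ + PEEP (constant-flow equation of motion).
Only the resistive term changes: ΔPIP = R × ΔV̇ = 20.5 × (0.9667 − 0.5167) = 20.5 × 0.45 = 9.225 cmH2O.

9.2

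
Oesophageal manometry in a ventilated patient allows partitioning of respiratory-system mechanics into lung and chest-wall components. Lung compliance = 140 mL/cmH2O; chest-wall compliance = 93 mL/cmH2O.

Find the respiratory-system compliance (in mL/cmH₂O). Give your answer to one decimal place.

55.9

Lung and chest wall are elastances in series: 1/Crs = 1/CL + 1/Ccw.
1/Crs = 1/140 + 1/93 = 0.0179.
Crs = 55.866 mL/cmH2O.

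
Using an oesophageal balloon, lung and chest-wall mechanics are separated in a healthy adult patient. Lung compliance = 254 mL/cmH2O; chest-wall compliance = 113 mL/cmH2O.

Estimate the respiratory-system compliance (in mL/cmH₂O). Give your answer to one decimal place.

Lung and chest wall are elastances in series: 1/Crs = 1/CL + 1/Ccw.
1/Crs = 1/254 + 1/113 = 0.01279.
Crs = 78.186 mL/cmH2O.

78.2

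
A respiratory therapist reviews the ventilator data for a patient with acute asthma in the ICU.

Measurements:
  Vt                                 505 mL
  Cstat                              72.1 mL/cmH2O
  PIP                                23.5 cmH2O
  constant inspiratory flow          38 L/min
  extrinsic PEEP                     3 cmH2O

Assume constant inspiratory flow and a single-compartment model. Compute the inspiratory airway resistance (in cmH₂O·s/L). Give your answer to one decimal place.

21.3

Flow: 38 L/min ÷ 60 = 0.6333 L/s.
Equation of motion (constant flow): PIP = Vt/C + R·V̇ + PEEP.
R·V̇ = PIP − Vt/C − PEEP = 23.5 − 505/72.1 − 3 = 23.5 − 7.004 − 3 = 13.496 cmH2O.
R = 13.496 / 0.6333 = 21.311 cmH2O·s/L.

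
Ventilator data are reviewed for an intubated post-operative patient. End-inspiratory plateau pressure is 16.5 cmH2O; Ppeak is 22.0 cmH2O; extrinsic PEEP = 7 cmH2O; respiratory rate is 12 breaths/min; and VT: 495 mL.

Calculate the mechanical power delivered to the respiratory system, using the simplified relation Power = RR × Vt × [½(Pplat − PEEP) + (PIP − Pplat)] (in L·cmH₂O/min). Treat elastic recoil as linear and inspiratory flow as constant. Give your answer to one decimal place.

Per-breath work = Vt × [½(Pplat−PEEP) + (PIP−Pplat)] = 0.495 × [0.5×9.5 + 5.5] = 0.495 × 10.25 = 5.074 L·cmH2O.
Power = 12 × 5.074 = 60.888 L·cmH2O/min.

60.9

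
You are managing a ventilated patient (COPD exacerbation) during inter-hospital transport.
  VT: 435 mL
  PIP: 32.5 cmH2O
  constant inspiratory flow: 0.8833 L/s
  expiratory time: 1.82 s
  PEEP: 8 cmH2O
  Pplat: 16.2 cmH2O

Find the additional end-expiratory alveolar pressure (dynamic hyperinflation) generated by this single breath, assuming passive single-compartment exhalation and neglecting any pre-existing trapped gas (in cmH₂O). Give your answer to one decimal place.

1.3

R = (PIP − Pplat)/V̇ = (32.5 − 16.2) / 0.8833 = 16.3/0.8833 = 18.454 cmH2O·s/L.
C = Vt/(Pplat − PEEP) = 435.0 / (16.2 − 8) = 435.0/8.2 = 53.049 mL/cmH2O.
τ = R × C = 18.454 × 0.05305 L/cmH2O = 0.979 s.
Fraction remaining = e^(−Te/τ) = e^(−1.82/0.979) = 0.1558; trapped volume = 435.0 × 0.1558 = 67.773 mL.
Additional alveolar pressure from trapping ≈ V_trapped / C = 67.773 / 53.049 = 1.278 cmH2O.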